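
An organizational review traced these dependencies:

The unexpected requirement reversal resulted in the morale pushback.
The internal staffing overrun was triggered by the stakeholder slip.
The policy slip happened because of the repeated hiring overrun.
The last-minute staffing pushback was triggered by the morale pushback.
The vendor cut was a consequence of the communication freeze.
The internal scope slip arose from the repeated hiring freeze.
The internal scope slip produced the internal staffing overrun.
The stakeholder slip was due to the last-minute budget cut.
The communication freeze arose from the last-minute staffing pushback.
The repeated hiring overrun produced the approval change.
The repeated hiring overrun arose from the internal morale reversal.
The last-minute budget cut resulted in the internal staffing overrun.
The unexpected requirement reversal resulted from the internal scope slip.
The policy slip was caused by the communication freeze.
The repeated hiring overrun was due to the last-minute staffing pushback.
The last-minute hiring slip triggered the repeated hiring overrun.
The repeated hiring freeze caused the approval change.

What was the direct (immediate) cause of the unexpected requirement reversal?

Upstream contributors include the repeated hiring freeze, but only the internal scope slip feeds directly into the unexpected requirement reversal.

the internal scope slip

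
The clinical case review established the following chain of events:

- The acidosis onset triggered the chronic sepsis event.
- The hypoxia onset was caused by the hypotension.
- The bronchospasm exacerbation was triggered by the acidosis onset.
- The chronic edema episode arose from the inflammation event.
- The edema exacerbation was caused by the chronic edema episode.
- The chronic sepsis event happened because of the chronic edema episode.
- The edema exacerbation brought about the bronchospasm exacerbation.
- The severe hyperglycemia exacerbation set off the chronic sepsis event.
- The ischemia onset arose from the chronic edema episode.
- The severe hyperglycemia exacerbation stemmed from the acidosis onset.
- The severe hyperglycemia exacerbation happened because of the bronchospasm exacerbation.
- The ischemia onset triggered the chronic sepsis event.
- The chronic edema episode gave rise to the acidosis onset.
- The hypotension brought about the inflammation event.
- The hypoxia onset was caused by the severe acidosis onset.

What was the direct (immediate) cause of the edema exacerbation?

Upstream contributors include the hypotension, the inflammation event, but only the chronic edema episode feeds directly into the edema exacerbation.

the chronic edema episode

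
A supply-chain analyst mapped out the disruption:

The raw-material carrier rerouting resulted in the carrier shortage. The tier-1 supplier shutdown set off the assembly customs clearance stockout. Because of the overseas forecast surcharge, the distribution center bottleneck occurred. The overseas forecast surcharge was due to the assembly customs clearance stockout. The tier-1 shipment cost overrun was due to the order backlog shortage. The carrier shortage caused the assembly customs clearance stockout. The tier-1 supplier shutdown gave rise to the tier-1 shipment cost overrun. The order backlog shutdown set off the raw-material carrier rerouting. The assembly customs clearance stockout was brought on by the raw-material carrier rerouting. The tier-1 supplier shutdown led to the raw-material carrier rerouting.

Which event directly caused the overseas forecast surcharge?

the assembly customs clearance stockout

Upstream contributors include the tier-1 supplier shutdown, the order backlog shutdown, the raw-material carrier rerouting, the carrier shortage, but only the assembly customs clearance stockout feeds directly into the overseas forecast surcharge.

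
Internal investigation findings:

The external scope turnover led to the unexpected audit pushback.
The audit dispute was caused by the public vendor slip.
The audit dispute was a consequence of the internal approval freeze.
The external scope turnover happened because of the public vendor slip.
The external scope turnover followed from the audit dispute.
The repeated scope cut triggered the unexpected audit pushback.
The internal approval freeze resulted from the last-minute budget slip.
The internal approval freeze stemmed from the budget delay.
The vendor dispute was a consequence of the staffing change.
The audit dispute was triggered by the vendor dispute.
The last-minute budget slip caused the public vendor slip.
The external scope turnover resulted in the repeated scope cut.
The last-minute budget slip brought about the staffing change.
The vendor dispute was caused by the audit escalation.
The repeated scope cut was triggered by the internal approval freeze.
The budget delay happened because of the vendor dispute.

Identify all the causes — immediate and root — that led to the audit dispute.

the audit escalation, the budget delay, the internal approval freeze, the last-minute budget slip, the public vendor slip, the staffing change, the vendor dispute

Immediate causes of the audit dispute: the public vendor slip, the vendor dispute, the internal approval freeze.
Further upstream: the last-minute budget slip, the staffing change, the budget delay, the audit escalation.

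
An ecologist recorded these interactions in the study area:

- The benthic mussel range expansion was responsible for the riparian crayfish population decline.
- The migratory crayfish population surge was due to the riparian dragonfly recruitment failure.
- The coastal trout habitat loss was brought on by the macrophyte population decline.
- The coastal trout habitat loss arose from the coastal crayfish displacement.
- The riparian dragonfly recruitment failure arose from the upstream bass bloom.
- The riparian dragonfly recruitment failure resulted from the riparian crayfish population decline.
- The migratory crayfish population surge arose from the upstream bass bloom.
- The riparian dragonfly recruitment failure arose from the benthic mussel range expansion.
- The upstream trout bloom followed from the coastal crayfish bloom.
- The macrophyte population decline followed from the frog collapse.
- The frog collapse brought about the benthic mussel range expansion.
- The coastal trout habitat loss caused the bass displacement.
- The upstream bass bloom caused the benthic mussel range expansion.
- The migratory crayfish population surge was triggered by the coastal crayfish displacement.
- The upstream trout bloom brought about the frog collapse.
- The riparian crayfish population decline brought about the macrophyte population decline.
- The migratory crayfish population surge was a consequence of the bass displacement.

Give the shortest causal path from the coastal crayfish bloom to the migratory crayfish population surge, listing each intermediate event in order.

the coastal crayfish bloom → the upstream trout bloom
the upstream trout bloom → the frog collapse
the frog collapse → the benthic mussel range expansion
the benthic mussel range expansion → the riparian dragonfly recruitment failure
the riparian dragonfly recruitment failure → the migratory crayfish population surge
Length: 5 steps.

the coastal crayfish bloom → the upstream trout bloom → the frog collapse → the benthic mussel range expansion → the riparian dragonfly recruitment failure → the migratory crayfish population surge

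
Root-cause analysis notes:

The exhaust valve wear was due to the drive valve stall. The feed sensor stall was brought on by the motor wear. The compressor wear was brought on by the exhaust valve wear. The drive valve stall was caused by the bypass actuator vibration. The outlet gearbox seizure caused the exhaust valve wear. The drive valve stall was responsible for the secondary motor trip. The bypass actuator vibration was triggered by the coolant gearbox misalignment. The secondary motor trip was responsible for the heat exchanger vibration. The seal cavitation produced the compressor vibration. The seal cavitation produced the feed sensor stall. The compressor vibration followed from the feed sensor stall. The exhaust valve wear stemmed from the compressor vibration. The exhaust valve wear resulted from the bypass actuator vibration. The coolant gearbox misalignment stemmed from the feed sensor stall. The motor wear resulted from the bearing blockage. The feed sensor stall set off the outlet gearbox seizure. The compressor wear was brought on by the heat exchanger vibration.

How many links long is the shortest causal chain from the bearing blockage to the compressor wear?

5

Shortest chain: the bearing blockage → the motor wear → the feed sensor stall → the compressor vibration → the exhaust valve wear → the compressor wear.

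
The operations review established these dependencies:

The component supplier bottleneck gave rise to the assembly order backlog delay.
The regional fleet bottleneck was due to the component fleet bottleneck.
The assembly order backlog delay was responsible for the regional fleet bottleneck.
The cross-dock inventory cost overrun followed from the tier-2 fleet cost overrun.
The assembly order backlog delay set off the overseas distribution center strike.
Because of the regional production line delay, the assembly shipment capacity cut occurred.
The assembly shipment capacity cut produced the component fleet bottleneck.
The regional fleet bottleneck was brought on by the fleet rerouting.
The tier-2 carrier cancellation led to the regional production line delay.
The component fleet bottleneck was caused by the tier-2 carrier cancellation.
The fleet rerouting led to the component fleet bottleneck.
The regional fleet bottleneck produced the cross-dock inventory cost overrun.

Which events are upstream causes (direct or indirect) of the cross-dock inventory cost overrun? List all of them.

Immediate causes of the cross-dock inventory cost overrun: the tier-2 fleet cost overrun, the regional fleet bottleneck.
Further upstream: the component supplier bottleneck, the tier-2 carrier cancellation, the regional production line delay, the assembly shipment capacity cut, the assembly order backlog delay, the fleet rerouting, the component fleet bottleneck.

the assembly order backlog delay, the assembly shipment capacity cut, the component fleet bottleneck, the component supplier bottleneck, the fleet rerouting, the regional fleet bottleneck, the regional production line delay, the tier-2 carrier cancellation, the tier-2 fleet cost overrun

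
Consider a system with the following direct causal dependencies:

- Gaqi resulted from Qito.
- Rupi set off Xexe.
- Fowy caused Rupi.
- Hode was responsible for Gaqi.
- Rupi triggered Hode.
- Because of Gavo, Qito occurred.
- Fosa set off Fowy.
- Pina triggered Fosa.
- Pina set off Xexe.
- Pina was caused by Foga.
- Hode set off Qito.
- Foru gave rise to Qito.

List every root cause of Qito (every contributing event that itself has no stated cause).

Tracing upstream from Qito: Qito ← Hode ← Rupi ← Fowy ← Fosa ← Pina ← Foga.
A separate upstream branch: Qito ← Gavo.
A separate upstream branch: Qito ← Foru.
Each of those chain origins has no stated cause.

Foga, Foru, Gavo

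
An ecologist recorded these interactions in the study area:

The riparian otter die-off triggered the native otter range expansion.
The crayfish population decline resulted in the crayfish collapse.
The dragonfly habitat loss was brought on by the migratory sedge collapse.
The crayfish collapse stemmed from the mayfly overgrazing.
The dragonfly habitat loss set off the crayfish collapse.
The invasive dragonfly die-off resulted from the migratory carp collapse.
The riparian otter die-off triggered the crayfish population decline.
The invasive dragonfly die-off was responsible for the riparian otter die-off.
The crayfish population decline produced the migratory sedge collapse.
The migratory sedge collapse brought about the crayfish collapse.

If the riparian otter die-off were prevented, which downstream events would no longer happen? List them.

the crayfish population decline, the dragonfly habitat loss, the migratory sedge collapse, the native otter range expansion

Downstream of the riparian otter die-off: the crayfish population decline, the native otter range expansion, the migratory sedge collapse, the dragonfly habitat loss, the crayfish collapse.
Of those, still caused via another path: the crayfish collapse.
The remainder have no surviving cause.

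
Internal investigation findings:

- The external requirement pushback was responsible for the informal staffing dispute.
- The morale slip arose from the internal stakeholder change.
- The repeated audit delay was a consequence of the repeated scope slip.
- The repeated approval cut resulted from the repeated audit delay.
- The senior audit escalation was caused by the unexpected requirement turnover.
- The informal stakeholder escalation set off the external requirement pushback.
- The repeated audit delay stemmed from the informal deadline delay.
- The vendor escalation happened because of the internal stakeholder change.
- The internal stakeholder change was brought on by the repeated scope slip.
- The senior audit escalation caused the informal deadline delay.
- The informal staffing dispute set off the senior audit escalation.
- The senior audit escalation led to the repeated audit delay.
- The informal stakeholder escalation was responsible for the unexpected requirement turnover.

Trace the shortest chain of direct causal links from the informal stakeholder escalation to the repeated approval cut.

the informal stakeholder escalation → the unexpected requirement turnover → the senior audit escalation → the repeated audit delay → the repeated approval cut

the informal stakeholder escalation → the unexpected requirement turnover
the unexpected requirement turnover → the senior audit escalation
the senior audit escalation → the repeated audit delay
the repeated audit delay → the repeated approval cut
Length: 4 steps.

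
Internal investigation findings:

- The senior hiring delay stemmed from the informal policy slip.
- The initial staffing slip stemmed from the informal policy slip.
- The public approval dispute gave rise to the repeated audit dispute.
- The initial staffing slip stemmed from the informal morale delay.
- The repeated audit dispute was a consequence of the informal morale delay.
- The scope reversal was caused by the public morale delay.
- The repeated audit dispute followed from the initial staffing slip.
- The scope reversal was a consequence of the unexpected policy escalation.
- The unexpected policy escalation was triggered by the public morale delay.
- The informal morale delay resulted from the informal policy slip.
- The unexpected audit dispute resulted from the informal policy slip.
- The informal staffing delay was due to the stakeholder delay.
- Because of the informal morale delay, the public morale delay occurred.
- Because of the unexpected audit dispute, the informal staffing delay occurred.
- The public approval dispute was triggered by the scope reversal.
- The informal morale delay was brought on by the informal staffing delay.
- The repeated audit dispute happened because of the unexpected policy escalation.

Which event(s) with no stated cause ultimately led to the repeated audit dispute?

the informal policy slip, the stakeholder delay

Tracing upstream from the repeated audit dispute: the repeated audit dispute ← the informal morale delay ← the informal policy slip.
A separate upstream branch: the repeated audit dispute ← the informal morale delay ← the informal staffing delay ← the stakeholder delay.
Each of those chain origins has no stated cause.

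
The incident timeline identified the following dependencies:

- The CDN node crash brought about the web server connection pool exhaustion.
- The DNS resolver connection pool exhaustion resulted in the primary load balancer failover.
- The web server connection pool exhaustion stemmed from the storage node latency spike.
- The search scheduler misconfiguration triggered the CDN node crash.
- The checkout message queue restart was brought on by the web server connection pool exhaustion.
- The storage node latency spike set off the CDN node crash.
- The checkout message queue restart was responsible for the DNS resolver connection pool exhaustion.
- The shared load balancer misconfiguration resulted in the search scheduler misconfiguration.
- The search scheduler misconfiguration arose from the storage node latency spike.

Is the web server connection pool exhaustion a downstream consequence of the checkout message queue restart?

The checkout message queue restart leads to the DNS resolver connection pool exhaustion, the primary load balancer failover; the web server connection pool exhaustion is not among them.

No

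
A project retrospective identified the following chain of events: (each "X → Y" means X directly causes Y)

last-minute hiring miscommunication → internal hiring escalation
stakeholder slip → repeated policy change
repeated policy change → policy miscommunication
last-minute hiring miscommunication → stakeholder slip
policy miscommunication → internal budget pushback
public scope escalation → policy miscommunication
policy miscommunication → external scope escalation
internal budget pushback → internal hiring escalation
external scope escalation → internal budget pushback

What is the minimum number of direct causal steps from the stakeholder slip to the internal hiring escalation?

4

Shortest chain: the stakeholder slip → the repeated policy change → the policy miscommunication → the internal budget pushback → the internal hiring escalation.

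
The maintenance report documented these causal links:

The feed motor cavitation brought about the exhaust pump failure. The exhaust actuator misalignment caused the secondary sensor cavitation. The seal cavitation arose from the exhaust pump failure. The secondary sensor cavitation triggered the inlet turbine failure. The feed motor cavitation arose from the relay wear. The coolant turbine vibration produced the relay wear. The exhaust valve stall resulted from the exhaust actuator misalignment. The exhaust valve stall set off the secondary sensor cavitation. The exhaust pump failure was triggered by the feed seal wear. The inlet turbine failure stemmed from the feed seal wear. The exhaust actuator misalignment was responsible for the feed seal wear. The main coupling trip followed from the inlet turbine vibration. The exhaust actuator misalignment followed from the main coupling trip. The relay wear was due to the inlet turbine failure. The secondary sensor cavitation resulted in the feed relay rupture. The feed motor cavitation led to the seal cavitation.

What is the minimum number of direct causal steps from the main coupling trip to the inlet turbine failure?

3

Shortest chain: the main coupling trip → the exhaust actuator misalignment → the feed seal wear → the inlet turbine failure.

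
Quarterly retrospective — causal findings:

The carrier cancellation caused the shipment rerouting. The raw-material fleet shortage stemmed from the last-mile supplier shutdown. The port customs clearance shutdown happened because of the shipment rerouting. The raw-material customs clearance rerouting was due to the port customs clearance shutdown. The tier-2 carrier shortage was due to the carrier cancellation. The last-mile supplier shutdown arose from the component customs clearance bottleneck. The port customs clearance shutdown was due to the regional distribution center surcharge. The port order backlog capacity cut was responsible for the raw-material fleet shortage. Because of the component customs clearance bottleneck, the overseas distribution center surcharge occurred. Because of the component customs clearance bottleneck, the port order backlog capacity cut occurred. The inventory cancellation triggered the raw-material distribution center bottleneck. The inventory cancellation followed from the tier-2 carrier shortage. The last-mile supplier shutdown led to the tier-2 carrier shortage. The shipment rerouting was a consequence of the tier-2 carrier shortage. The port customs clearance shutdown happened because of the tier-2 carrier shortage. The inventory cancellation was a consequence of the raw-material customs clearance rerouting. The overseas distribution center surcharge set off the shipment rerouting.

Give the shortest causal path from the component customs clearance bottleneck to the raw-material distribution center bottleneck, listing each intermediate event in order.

the component customs clearance bottleneck → the last-mile supplier shutdown → the tier-2 carrier shortage → the inventory cancellation → the raw-material distribution center bottleneck

the component customs clearance bottleneck → the last-mile supplier shutdown
the last-mile supplier shutdown → the tier-2 carrier shortage
the tier-2 carrier shortage → the inventory cancellation
the inventory cancellation → the raw-material distribution center bottleneck
Length: 4 steps.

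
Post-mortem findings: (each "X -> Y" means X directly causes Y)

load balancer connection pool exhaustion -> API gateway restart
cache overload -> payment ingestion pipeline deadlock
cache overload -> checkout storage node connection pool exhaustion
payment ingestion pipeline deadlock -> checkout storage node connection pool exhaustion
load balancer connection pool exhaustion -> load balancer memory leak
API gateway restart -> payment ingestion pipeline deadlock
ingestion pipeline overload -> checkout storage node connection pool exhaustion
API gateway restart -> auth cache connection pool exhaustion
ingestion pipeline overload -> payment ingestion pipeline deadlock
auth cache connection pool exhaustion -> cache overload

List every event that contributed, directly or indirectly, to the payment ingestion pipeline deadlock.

Immediate causes of the payment ingestion pipeline deadlock: the ingestion pipeline overload, the API gateway restart, the cache overload.
Further upstream: the load balancer connection pool exhaustion, the auth cache connection pool exhaustion.

the API gateway restart, the auth cache connection pool exhaustion, the cache overload, the ingestion pipeline overload, the load balancer connection pool exhaustion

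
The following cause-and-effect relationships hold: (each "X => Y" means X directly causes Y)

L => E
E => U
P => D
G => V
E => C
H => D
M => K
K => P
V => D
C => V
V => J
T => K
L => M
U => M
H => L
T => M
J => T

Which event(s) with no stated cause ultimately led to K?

Tracing upstream from K: K ← M ← L ← H.
A separate upstream branch: K ← T ← J ← V ← G.
Each of those chain origins has no stated cause.

G, H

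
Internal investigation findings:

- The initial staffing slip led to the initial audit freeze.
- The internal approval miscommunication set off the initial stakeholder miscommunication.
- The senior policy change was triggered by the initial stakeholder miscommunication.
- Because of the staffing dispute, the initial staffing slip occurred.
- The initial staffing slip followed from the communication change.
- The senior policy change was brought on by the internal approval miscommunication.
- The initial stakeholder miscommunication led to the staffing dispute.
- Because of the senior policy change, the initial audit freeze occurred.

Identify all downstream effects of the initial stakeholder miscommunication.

the initial audit freeze, the initial staffing slip, the senior policy change, the staffing dispute

Direct effects: the senior policy change, the staffing dispute.
2 steps out: the initial staffing slip, the initial audit freeze.
Not reachable from it: the internal approval miscommunication, the communication change.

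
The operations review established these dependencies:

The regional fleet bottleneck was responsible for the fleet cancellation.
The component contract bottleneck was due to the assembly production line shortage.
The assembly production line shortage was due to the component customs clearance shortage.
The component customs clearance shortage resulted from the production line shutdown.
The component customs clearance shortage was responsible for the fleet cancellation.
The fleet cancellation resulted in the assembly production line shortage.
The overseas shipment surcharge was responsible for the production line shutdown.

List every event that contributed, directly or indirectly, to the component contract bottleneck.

the assembly production line shortage, the component customs clearance shortage, the fleet cancellation, the overseas shipment surcharge, the production line shutdown, the regional fleet bottleneck

Immediate cause of the component contract bottleneck: the assembly production line shortage.
Further upstream: the regional fleet bottleneck, the overseas shipment surcharge, the production line shutdown, the component customs clearance shortage, the fleet cancellation.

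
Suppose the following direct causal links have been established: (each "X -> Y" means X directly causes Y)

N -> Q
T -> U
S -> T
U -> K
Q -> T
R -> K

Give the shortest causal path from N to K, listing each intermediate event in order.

N → Q → T → U → K

N → Q
Q → T
T → U
U → K
Length: 4 steps.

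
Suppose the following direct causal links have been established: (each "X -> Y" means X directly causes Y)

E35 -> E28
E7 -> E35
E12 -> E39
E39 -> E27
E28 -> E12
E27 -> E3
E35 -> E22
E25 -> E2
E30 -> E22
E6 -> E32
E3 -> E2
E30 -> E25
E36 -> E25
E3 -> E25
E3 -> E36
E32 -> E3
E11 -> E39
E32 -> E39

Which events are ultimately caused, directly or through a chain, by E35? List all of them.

Direct effects: E22, E28.
2 steps out: E12.
3 steps out: E39.
4 steps out: E27.
5 steps out: E3.
6 steps out: E36, E25, E2.
Not reachable from it: E30, E7, E11, E6, E32.

E12, E2, E22, E25, E27, E28, E3, E36, E39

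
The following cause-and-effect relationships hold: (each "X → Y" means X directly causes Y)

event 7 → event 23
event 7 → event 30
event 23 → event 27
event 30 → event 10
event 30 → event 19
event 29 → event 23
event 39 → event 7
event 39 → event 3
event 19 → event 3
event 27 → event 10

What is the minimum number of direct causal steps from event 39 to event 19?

3

Shortest chain: event 39 → event 7 → event 30 → event 19.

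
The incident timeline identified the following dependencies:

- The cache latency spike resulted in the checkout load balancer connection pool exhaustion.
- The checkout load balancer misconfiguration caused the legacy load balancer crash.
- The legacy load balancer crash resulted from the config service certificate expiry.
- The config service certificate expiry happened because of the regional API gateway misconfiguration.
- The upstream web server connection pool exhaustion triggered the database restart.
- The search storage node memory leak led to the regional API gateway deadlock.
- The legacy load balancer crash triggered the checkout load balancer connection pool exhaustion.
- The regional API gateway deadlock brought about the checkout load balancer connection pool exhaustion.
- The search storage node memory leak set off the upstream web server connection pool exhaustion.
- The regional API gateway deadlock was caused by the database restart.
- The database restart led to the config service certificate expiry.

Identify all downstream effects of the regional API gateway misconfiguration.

the checkout load balancer connection pool exhaustion, the config service certificate expiry, the legacy load balancer crash

Direct effects: the config service certificate expiry.
2 steps out: the legacy load balancer crash.
3 steps out: the checkout load balancer connection pool exhaustion.
Not reachable from it: the cache latency spike, the search storage node memory leak, the upstream web server connection pool exhaustion, the database restart, the checkout load balancer misconfiguration, the regional API gateway deadlock.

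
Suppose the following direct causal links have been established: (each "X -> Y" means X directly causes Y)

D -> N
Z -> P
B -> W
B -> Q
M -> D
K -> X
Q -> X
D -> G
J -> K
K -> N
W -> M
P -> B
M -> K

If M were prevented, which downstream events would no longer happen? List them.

Downstream of M: D, K, N, G, X.
Of those, still caused via another path: K, N, X.
The remainder have no surviving cause.

D, G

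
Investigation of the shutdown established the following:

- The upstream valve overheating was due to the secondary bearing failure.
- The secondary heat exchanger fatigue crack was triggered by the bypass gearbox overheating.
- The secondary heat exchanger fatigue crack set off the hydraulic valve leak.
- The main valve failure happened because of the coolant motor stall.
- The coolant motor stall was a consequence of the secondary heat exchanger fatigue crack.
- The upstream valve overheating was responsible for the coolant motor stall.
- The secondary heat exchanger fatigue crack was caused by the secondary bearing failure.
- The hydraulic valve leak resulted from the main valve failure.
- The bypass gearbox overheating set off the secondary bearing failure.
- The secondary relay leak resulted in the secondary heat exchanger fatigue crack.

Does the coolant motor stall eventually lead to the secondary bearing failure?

No

The coolant motor stall leads to the main valve failure, the hydraulic valve leak; the secondary bearing failure is not among them.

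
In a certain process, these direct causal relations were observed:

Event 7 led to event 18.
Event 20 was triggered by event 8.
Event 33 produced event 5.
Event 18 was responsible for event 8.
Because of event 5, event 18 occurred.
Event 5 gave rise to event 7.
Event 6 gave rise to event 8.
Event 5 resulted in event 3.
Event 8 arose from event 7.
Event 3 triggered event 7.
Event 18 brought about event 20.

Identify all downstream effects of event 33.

event 18, event 20, event 3, event 5, event 7, event 8

Direct effects: event 5.
2 steps out: event 3, event 7, event 18.
3 steps out: event 8, event 20.
Not reachable from it: event 6.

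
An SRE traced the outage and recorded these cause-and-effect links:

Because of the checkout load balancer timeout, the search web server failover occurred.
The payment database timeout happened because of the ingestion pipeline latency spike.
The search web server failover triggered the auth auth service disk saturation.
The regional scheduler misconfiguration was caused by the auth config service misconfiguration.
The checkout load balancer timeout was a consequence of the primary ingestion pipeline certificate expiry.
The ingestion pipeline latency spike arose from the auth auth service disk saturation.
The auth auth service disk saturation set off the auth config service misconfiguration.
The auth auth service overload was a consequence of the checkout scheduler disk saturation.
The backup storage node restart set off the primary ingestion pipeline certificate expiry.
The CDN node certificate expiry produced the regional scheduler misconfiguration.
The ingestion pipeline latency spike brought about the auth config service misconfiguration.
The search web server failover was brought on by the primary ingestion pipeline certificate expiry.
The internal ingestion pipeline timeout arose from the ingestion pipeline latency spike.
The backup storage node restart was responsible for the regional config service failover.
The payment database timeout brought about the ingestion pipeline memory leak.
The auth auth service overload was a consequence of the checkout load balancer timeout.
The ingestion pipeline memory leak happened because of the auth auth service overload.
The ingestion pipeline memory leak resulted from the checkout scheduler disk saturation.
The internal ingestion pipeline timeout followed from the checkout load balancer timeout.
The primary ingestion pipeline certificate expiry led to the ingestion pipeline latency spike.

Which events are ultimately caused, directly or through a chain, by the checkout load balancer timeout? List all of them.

Direct effects: the search web server failover, the internal ingestion pipeline timeout, the auth auth service overload.
2 steps out: the auth auth service disk saturation, the ingestion pipeline memory leak.
3 steps out: the ingestion pipeline latency spike, the auth config service misconfiguration.
4 steps out: the payment database timeout, the regional scheduler misconfiguration.
Not reachable from it: the checkout scheduler disk saturation, the backup storage node restart, the primary ingestion pipeline certificate expiry, the regional config service failover, the CDN node certificate expiry.

the auth auth service disk saturation, the auth auth service overload, the auth config service misconfiguration, the ingestion pipeline latency spike, the ingestion pipeline memory leak, the internal ingestion pipeline timeout, the payment database timeout, the regional scheduler misconfiguration, the search web server failover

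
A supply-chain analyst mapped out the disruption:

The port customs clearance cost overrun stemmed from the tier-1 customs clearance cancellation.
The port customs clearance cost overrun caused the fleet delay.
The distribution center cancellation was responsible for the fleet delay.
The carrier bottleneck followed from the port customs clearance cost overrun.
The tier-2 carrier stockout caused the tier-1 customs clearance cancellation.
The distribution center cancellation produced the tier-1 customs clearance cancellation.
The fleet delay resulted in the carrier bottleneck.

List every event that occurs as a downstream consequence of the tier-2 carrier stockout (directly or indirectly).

Direct effects: the tier-1 customs clearance cancellation.
2 steps out: the port customs clearance cost overrun.
3 steps out: the fleet delay, the carrier bottleneck.
Not reachable from it: the distribution center cancellation.

the carrier bottleneck, the fleet delay, the port customs clearance cost overrun, the tier-1 customs clearance cancellation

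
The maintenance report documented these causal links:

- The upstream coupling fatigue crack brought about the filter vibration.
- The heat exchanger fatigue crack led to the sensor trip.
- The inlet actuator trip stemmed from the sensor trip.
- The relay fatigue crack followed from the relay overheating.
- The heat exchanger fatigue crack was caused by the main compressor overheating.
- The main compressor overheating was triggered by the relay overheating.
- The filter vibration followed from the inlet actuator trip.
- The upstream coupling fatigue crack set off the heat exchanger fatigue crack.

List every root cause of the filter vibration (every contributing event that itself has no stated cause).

the relay overheating, the upstream coupling fatigue crack

Tracing upstream from the filter vibration: the filter vibration ← the inlet actuator trip ← the sensor trip ← the heat exchanger fatigue crack ← the main compressor overheating ← the relay overheating.
A separate upstream branch: the filter vibration ← the upstream coupling fatigue crack.
Each of those chain origins has no stated cause.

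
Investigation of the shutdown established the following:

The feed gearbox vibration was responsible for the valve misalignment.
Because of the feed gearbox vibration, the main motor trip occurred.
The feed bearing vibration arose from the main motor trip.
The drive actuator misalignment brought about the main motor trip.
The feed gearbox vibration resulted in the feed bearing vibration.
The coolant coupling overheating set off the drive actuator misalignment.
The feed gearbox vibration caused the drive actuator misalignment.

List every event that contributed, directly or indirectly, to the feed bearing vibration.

Immediate causes of the feed bearing vibration: the feed gearbox vibration, the main motor trip.
Further upstream: the drive actuator misalignment, the coolant coupling overheating.

the coolant coupling overheating, the drive actuator misalignment, the feed gearbox vibration, the main motor trip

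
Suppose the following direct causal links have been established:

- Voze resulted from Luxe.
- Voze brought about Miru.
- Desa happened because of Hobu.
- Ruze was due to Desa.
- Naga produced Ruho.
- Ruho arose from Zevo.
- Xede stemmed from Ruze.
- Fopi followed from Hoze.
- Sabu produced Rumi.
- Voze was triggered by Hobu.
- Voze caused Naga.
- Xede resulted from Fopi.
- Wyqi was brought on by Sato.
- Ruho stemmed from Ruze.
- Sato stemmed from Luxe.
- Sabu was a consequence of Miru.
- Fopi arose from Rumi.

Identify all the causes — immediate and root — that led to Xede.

Immediate causes of Xede: Fopi, Ruze.
Further upstream: Luxe, Hobu, Voze, Desa, Miru, Sabu, Hoze, Rumi.

Desa, Fopi, Hobu, Hoze, Luxe, Miru, Rumi, Ruze, Sabu, Voze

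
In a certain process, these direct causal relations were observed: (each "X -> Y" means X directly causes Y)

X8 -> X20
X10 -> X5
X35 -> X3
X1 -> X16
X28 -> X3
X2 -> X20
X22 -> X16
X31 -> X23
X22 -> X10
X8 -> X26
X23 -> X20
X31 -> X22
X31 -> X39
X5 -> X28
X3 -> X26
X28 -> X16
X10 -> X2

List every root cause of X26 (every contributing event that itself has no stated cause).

Tracing upstream from X26: X26 ← X3 ← X28 ← X5 ← X10 ← X22 ← X31.
A separate upstream branch: X26 ← X3 ← X35.
A separate upstream branch: X26 ← X8.
Each of those chain origins has no stated cause.

X31, X35, X8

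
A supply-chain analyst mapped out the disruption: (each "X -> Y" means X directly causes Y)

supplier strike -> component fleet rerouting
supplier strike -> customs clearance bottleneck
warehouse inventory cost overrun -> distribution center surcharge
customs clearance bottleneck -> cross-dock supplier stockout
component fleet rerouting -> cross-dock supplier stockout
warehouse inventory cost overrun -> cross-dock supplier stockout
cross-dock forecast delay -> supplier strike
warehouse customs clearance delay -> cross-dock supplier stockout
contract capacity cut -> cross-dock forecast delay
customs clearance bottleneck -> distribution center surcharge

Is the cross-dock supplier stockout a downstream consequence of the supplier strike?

There is a causal chain: the supplier strike → the customs clearance bottleneck → the cross-dock supplier stockout.

Yes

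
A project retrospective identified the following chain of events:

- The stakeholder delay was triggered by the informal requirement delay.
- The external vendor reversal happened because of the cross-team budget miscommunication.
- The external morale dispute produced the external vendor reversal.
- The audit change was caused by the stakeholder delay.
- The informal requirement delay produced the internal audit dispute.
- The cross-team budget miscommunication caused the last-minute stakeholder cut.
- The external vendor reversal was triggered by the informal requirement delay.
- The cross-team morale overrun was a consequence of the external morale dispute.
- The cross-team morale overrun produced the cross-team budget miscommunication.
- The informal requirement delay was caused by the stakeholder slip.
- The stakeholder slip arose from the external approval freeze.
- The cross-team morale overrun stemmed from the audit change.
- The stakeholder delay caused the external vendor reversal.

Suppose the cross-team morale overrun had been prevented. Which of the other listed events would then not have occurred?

the cross-team budget miscommunication, the last-minute stakeholder cut

Downstream of the cross-team morale overrun: the cross-team budget miscommunication, the external vendor reversal, the last-minute stakeholder cut.
Of those, still caused via another path: the external vendor reversal.
The remainder have no surviving cause.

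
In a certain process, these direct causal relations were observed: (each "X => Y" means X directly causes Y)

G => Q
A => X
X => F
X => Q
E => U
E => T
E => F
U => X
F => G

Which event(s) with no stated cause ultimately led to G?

Tracing upstream from G: G ← F ← E.
A separate upstream branch: G ← F ← X ← A.
Each of those chain origins has no stated cause.

A, E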